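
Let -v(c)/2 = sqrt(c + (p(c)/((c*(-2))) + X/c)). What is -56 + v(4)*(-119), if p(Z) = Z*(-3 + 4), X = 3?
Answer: -56 + 119*sqrt(17) ≈ 434.65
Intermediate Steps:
p(Z) = Z (p(Z) = Z*1 = Z)
v(c) = -2*sqrt(-1/2 + c + 3/c) (v(c) = -2*sqrt(c + (c/((c*(-2))) + 3/c)) = -2*sqrt(c + (c/((-2*c)) + 3/c)) = -2*sqrt(c + (c*(-1/(2*c)) + 3/c)) = -2*sqrt(c + (-1/2 + 3/c)) = -2*sqrt(-1/2 + c + 3/c))
-56 + v(4)*(-119) = -56 - sqrt(-2 + 4*4 + 12/4)*(-119) = -56 - sqrt(-2 + 16 + 12*(1/4))*(-119) = -56 - sqrt(-2 + 16 + 3)*(-119) = -56 - sqrt(17)*(-119) = -56 + 119*sqrt(17)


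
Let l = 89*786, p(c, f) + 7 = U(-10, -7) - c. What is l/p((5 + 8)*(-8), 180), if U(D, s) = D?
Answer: 23318/29 ≈ 804.07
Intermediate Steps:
p(c, f) = -17 - c (p(c, f) = -7 + (-10 - c) = -17 - c)
l = 69954
l/p((5 + 8)*(-8), 180) = 69954/(-17 - (5 + 8)*(-8)) = 69954/(-17 - 13*(-8)) = 69954/(-17 - 1*(-104)) = 69954/(-17 + 104) = 69954/87 = 69954*(1/87) = 23318/29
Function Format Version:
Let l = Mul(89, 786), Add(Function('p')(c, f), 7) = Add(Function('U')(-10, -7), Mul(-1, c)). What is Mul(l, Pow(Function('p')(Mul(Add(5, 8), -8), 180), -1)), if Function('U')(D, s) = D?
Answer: Rational(23318, 29) ≈ 804.07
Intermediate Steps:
Function('p')(c, f) = Add(-17, Mul(-1, c)) (Function('p')(c, f) = Add(-7, Add(-10, Mul(-1, c))) = Add(-17, Mul(-1, c)))
l = 69954
Mul(l, Pow(Function('p')(Mul(Add(5, 8), -8), 180), -1)) = Mul(69954, Pow(Add(-17, Mul(-1, Mul(Add(5, 8), -8))), -1)) = Mul(69954, Pow(Add(-17, Mul(-1, Mul(13, -8))), -1)) = Mul(69954, Pow(Add(-17, Mul(-1, -104)), -1)) = Mul(69954, Pow(Add(-17, 104), -1)) = Mul(69954, Pow(87, -1)) = Mul(69954, Rational(1, 87)) = Rational(23318, 29)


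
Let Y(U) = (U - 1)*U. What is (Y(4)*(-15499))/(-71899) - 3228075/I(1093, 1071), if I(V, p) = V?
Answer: -231892079541/78585607 ≈ -2950.8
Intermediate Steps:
Y(U) = U*(-1 + U) (Y(U) = (-1 + U)*U = U*(-1 + U))
(Y(4)*(-15499))/(-71899) - 3228075/I(1093, 1071) = ((4*(-1 + 4))*(-15499))/(-71899) - 3228075/1093 = ((4*3)*(-15499))*(-1/71899) - 3228075*1/1093 = (12*(-15499))*(-1/71899) - 3228075/1093 = -185988*(-1/71899) - 3228075/1093 = 185988/71899 - 3228075/1093 = -231892079541/78585607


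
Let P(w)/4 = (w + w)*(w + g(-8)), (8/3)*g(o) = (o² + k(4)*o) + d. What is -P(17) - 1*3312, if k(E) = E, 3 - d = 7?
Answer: -7052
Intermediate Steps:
d = -4 (d = 3 - 1*7 = 3 - 7 = -4)
g(o) = -3/2 + 3*o/2 + 3*o²/8 (g(o) = 3*((o² + 4*o) - 4)/8 = 3*(-4 + o² + 4*o)/8 = -3/2 + 3*o/2 + 3*o²/8)
P(w) = 8*w*(21/2 + w) (P(w) = 4*((w + w)*(w + (-3/2 + (3/2)*(-8) + (3/8)*(-8)²))) = 4*((2*w)*(w + (-3/2 - 12 + (3/8)*64))) = 4*((2*w)*(w + (-3/2 - 12 + 24))) = 4*((2*w)*(w + 21/2)) = 4*((2*w)*(21/2 + w)) = 4*(2*w*(21/2 + w)) = 8*w*(21/2 + w))
-P(17) - 1*3312 = -4*17*(21 + 2*17) - 1*3312 = -4*17*(21 + 34) - 3312 = -4*17*55 - 3312 = -1*3740 - 3312 = -3740 - 3312 = -7052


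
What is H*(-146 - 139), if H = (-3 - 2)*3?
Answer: 4275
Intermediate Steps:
H = -15 (H = -5*3 = -15)
H*(-146 - 139) = -15*(-146 - 139) = -15*(-285) = 4275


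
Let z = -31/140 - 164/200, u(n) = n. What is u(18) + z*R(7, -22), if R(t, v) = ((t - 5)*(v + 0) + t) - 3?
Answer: 2088/35 ≈ 59.657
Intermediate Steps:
R(t, v) = -3 + t + v*(-5 + t) (R(t, v) = ((-5 + t)*v + t) - 3 = (v*(-5 + t) + t) - 3 = (t + v*(-5 + t)) - 3 = -3 + t + v*(-5 + t))
z = -729/700 (z = -31*1/140 - 164*1/200 = -31/140 - 41/50 = -729/700 ≈ -1.0414)
u(18) + z*R(7, -22) = 18 - 729*(-3 + 7 - 5*(-22) + 7*(-22))/700 = 18 - 729*(-3 + 7 + 110 - 154)/700 = 18 - 729/700*(-40) = 18 + 1458/35 = 2088/35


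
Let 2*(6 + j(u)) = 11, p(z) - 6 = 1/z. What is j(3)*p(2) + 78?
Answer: 299/4 ≈ 74.750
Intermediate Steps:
p(z) = 6 + 1/z
j(u) = -1/2 (j(u) = -6 + (1/2)*11 = -6 + 11/2 = -1/2)
j(3)*p(2) + 78 = -(6 + 1/2)/2 + 78 = -1/2*13/2 + 78 = -13/4 + 78 = 299/4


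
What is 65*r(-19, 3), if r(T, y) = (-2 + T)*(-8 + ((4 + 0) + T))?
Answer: 31395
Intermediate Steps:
r(T, y) = (-4 + T)*(-2 + T) (r(T, y) = (-2 + T)*(-8 + (4 + T)) = (-2 + T)*(-4 + T) = (-4 + T)*(-2 + T))
65*r(-19, 3) = 65*(8 + (-19)**2 - 6*(-19)) = 65*(8 + 361 + 114) = 65*483 = 31395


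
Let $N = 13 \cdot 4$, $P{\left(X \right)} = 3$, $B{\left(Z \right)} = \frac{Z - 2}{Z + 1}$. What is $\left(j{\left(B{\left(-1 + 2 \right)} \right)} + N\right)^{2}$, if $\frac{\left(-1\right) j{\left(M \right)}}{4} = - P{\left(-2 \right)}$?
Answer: $4096$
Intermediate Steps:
$B{\left(Z \right)} = \frac{-2 + Z}{1 + Z}$
$j{\left(M \right)} = 12$ ($j{\left(M \right)} = - 4 \left(\left(-1\right) 3\right) = \left(-4\right) \left(-3\right) = 12$)
$N = 52$
$\left(j{\left(B{\left(-1 + 2 \right)} \right)} + N\right)^{2} = \left(12 + 52\right)^{2} = 64^{2} = 4096$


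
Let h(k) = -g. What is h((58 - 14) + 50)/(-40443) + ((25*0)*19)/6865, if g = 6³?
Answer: 72/13481 ≈ 0.0053409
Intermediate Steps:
g = 216
h(k) = -216 (h(k) = -1*216 = -216)
h((58 - 14) + 50)/(-40443) + ((25*0)*19)/6865 = -216/(-40443) + ((25*0)*19)/6865 = -216*(-1/40443) + (0*19)*(1/6865) = 72/13481 + 0*(1/6865) = 72/13481 + 0 = 72/13481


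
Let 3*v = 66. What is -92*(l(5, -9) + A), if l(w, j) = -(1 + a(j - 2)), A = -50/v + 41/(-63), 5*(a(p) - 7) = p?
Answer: 2780884/3465 ≈ 802.56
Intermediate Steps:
v = 22 (v = (⅓)*66 = 22)
a(p) = 7 + p/5
A = -2026/693 (A = -50/22 + 41/(-63) = -50*1/22 + 41*(-1/63) = -25/11 - 41/63 = -2026/693 ≈ -2.9235)
l(w, j) = -38/5 - j/5 (l(w, j) = -(1 + (7 + (j - 2)/5)) = -(1 + (7 + (-2 + j)/5)) = -(1 + (7 + (-⅖ + j/5))) = -(1 + (33/5 + j/5)) = -(38/5 + j/5) = -38/5 - j/5)
-92*(l(5, -9) + A) = -92*((-38/5 - ⅕*(-9)) - 2026/693) = -92*((-38/5 + 9/5) - 2026/693) = -92*(-29/5 - 2026/693) = -92*(-30227/3465) = 2780884/3465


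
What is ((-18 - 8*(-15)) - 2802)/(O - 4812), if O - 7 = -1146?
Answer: 2700/5951 ≈ 0.45371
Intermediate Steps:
O = -1139 (O = 7 - 1146 = -1139)
((-18 - 8*(-15)) - 2802)/(O - 4812) = ((-18 - 8*(-15)) - 2802)/(-1139 - 4812) = ((-18 + 120) - 2802)/(-5951) = (102 - 2802)*(-1/5951) = -2700*(-1/5951) = 2700/5951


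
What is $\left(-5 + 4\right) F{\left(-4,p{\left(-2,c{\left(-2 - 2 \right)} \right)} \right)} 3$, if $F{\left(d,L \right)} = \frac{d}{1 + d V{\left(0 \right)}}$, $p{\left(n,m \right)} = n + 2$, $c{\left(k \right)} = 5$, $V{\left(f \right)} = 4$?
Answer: $- \frac{4}{5} \approx -0.8$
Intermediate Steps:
$p{\left(n,m \right)} = 2 + n$
$F{\left(d,L \right)} = \frac{d}{1 + 4 d}$ ($F{\left(d,L \right)} = \frac{d}{1 + d 4} = \frac{d}{1 + 4 d}$)
$\left(-5 + 4\right) F{\left(-4,p{\left(-2,c{\left(-2 - 2 \right)} \right)} \right)} 3 = \left(-5 + 4\right) \left(- \frac{4}{1 + 4 \left(-4\right)}\right) 3 = - \frac{-4}{1 - 16} \cdot 3 = - \frac{-4}{-15} \cdot 3 = - \frac{\left(-4\right) \left(-1\right)}{15} \cdot 3 = \left(-1\right) \frac{4}{15} \cdot 3 = \left(- \frac{4}{15}\right) 3 = - \frac{4}{5}$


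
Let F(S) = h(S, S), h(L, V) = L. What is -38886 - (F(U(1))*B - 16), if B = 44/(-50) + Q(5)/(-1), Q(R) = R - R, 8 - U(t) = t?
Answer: -971596/25 ≈ -38864.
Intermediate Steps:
U(t) = 8 - t
Q(R) = 0
F(S) = S
B = -22/25 (B = 44/(-50) + 0/(-1) = 44*(-1/50) + 0*(-1) = -22/25 + 0 = -22/25 ≈ -0.88000)
-38886 - (F(U(1))*B - 16) = -38886 - ((8 - 1*1)*(-22/25) - 16) = -38886 - ((8 - 1)*(-22/25) - 16) = -38886 - (7*(-22/25) - 16) = -38886 - (-154/25 - 16) = -38886 - 1*(-554/25) = -38886 + 554/25 = -971596/25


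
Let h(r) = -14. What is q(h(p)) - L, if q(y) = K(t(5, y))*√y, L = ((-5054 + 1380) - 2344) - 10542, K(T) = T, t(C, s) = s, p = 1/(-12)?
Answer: 16560 - 14*I*√14 ≈ 16560.0 - 52.383*I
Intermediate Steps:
p = -1/12 ≈ -0.083333
L = -16560 (L = (-3674 - 2344) - 10542 = -6018 - 10542 = -16560)
q(y) = y^(3/2) (q(y) = y*√y = y^(3/2))
q(h(p)) - L = (-14)^(3/2) - 1*(-16560) = -14*I*√14 + 16560 = 16560 - 14*I*√14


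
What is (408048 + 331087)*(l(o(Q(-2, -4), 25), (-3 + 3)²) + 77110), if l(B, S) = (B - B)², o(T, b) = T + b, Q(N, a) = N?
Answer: 56994699850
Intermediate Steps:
l(B, S) = 0 (l(B, S) = 0² = 0)
(408048 + 331087)*(l(o(Q(-2, -4), 25), (-3 + 3)²) + 77110) = (408048 + 331087)*(0 + 77110) = 739135*77110 = 56994699850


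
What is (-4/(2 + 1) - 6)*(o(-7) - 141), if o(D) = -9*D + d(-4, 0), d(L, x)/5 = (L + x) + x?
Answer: 2156/3 ≈ 718.67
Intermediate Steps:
d(L, x) = 5*L + 10*x (d(L, x) = 5*((L + x) + x) = 5*(L + 2*x) = 5*L + 10*x)
o(D) = -20 - 9*D (o(D) = -9*D + (5*(-4) + 10*0) = -9*D + (-20 + 0) = -9*D - 20 = -20 - 9*D)
(-4/(2 + 1) - 6)*(o(-7) - 141) = (-4/(2 + 1) - 6)*((-20 - 9*(-7)) - 141) = (-4/3 - 6)*((-20 + 63) - 141) = (-4*⅓ - 6)*(43 - 141) = (-4/3 - 6)*(-98) = -22/3*(-98) = 2156/3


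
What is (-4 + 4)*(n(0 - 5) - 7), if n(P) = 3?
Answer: 0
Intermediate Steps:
(-4 + 4)*(n(0 - 5) - 7) = (-4 + 4)*(3 - 7) = 0*(-4) = 0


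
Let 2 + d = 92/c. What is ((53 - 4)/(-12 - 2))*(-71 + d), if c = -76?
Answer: 4935/19 ≈ 259.74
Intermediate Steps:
d = -61/19 (d = -2 + 92/(-76) = -2 + 92*(-1/76) = -2 - 23/19 = -61/19 ≈ -3.2105)
((53 - 4)/(-12 - 2))*(-71 + d) = ((53 - 4)/(-12 - 2))*(-71 - 61/19) = (49/(-14))*(-1410/19) = (49*(-1/14))*(-1410/19) = -7/2*(-1410/19) = 4935/19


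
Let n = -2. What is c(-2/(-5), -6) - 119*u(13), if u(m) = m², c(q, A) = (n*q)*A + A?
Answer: -100561/5 ≈ -20112.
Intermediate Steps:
c(q, A) = A - 2*A*q (c(q, A) = (-2*q)*A + A = -2*A*q + A = A - 2*A*q)
c(-2/(-5), -6) - 119*u(13) = -6*(1 - (-4)/(-5)) - 119*13² = -6*(1 - (-4)*(-1)/5) - 119*169 = -6*(1 - 2*⅖) - 20111 = -6*(1 - ⅘) - 20111 = -6*⅕ - 20111 = -6/5 - 20111 = -100561/5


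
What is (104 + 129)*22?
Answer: 5126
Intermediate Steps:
(104 + 129)*22 = 233*22 = 5126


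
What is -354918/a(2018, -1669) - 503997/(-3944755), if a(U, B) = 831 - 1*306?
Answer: -93319997111/138066425 ≈ -675.91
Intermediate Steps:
a(U, B) = 525 (a(U, B) = 831 - 306 = 525)
-354918/a(2018, -1669) - 503997/(-3944755) = -354918/525 - 503997/(-3944755) = -354918*1/525 - 503997*(-1/3944755) = -118306/175 + 503997/3944755 = -93319997111/138066425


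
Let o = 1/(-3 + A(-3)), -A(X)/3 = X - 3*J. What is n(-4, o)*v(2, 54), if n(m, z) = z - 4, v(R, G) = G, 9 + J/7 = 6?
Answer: -13194/61 ≈ -216.30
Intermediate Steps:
J = -21 (J = -63 + 7*6 = -63 + 42 = -21)
A(X) = -189 - 3*X (A(X) = -3*(X - 3*(-21)) = -3*(X + 63) = -3*(63 + X) = -189 - 3*X)
o = -1/183 (o = 1/(-3 + (-189 - 3*(-3))) = 1/(-3 + (-189 + 9)) = 1/(-3 - 180) = 1/(-183) = -1/183 ≈ -0.0054645)
n(m, z) = -4 + z
n(-4, o)*v(2, 54) = (-4 - 1/183)*54 = -733/183*54 = -13194/61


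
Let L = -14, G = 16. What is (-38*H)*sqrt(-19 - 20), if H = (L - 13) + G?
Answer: 418*I*sqrt(39) ≈ 2610.4*I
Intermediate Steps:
H = -11 (H = (-14 - 13) + 16 = -27 + 16 = -11)
(-38*H)*sqrt(-19 - 20) = (-38*(-11))*sqrt(-19 - 20) = 418*sqrt(-39) = 418*(I*sqrt(39)) = 418*I*sqrt(39)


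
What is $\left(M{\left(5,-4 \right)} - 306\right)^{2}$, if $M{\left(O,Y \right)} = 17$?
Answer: $83521$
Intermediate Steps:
$\left(M{\left(5,-4 \right)} - 306\right)^{2} = \left(17 - 306\right)^{2} = \left(-289\right)^{2} = 83521$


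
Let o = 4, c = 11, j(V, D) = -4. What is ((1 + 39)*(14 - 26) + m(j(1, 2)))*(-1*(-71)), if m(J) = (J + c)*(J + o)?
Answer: -34080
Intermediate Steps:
m(J) = (4 + J)*(11 + J) (m(J) = (J + 11)*(J + 4) = (11 + J)*(4 + J) = (4 + J)*(11 + J))
((1 + 39)*(14 - 26) + m(j(1, 2)))*(-1*(-71)) = ((1 + 39)*(14 - 26) + (44 + (-4)**2 + 15*(-4)))*(-1*(-71)) = (40*(-12) + (44 + 16 - 60))*71 = (-480 + 0)*71 = -480*71 = -34080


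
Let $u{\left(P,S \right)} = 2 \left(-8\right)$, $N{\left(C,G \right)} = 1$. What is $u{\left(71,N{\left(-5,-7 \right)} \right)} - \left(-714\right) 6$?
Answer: $4268$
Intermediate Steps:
$u{\left(P,S \right)} = -16$
$u{\left(71,N{\left(-5,-7 \right)} \right)} - \left(-714\right) 6 = -16 - \left(-714\right) 6 = -16 - -4284 = -16 + 4284 = 4268$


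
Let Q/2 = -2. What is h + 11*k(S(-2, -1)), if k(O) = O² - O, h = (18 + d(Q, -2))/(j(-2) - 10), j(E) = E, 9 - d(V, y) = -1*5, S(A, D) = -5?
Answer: 982/3 ≈ 327.33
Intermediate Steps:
Q = -4 (Q = 2*(-2) = -4)
d(V, y) = 14 (d(V, y) = 9 - (-1)*5 = 9 - 1*(-5) = 9 + 5 = 14)
h = -8/3 (h = (18 + 14)/(-2 - 10) = 32/(-12) = 32*(-1/12) = -8/3 ≈ -2.6667)
h + 11*k(S(-2, -1)) = -8/3 + 11*(-5*(-1 - 5)) = -8/3 + 11*(-5*(-6)) = -8/3 + 11*30 = -8/3 + 330 = 982/3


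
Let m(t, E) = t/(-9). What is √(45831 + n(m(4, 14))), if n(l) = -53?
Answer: √45778 ≈ 213.96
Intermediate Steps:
m(t, E) = -t/9 (m(t, E) = t*(-⅑) = -t/9)
√(45831 + n(m(4, 14))) = √(45831 - 53) = √45778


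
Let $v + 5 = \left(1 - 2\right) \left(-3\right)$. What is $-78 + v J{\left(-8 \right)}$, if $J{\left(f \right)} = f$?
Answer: $-62$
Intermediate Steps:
$v = -2$ ($v = -5 + \left(1 - 2\right) \left(-3\right) = -5 - -3 = -5 + 3 = -2$)
$-78 + v J{\left(-8 \right)} = -78 - -16 = -78 + 16 = -62$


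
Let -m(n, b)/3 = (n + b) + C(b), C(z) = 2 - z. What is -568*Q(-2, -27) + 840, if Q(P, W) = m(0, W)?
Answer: 4248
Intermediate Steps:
m(n, b) = -6 - 3*n (m(n, b) = -3*((n + b) + (2 - b)) = -3*((b + n) + (2 - b)) = -3*(2 + n) = -6 - 3*n)
Q(P, W) = -6 (Q(P, W) = -6 - 3*0 = -6 + 0 = -6)
-568*Q(-2, -27) + 840 = -568*(-6) + 840 = 3408 + 840 = 4248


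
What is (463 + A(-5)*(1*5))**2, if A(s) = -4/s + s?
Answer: 195364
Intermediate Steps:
A(s) = s - 4/s
(463 + A(-5)*(1*5))**2 = (463 + (-5 - 4/(-5))*(1*5))**2 = (463 + (-5 - 4*(-1/5))*5)**2 = (463 + (-5 + 4/5)*5)**2 = (463 - 21/5*5)**2 = (463 - 21)**2 = 442**2 = 195364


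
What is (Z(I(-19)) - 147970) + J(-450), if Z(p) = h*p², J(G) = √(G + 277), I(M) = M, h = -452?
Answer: -311142 + I*√173 ≈ -3.1114e+5 + 13.153*I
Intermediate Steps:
J(G) = √(277 + G)
Z(p) = -452*p²
(Z(I(-19)) - 147970) + J(-450) = (-452*(-19)² - 147970) + √(277 - 450) = (-452*361 - 147970) + √(-173) = (-163172 - 147970) + I*√173 = -311142 + I*√173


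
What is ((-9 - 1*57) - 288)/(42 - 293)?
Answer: 354/251 ≈ 1.4104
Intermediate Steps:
((-9 - 1*57) - 288)/(42 - 293) = ((-9 - 57) - 288)/(-251) = (-66 - 288)*(-1/251) = -354*(-1/251) = 354/251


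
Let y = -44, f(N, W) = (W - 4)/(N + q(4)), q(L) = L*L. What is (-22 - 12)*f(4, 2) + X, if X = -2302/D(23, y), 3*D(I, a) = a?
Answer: 17639/110 ≈ 160.35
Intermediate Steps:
q(L) = L²
f(N, W) = (-4 + W)/(16 + N) (f(N, W) = (W - 4)/(N + 4²) = (-4 + W)/(N + 16) = (-4 + W)/(16 + N))
D(I, a) = a/3
X = 3453/22 (X = -2302/((⅓)*(-44)) = -2302/(-44/3) = -2302*(-3/44) = 3453/22 ≈ 156.95)
(-22 - 12)*f(4, 2) + X = (-22 - 12)*((-4 + 2)/(16 + 4)) + 3453/22 = -34*(-2)/20 + 3453/22 = -17*(-2)/10 + 3453/22 = -34*(-⅒) + 3453/22 = 17/5 + 3453/22 = 17639/110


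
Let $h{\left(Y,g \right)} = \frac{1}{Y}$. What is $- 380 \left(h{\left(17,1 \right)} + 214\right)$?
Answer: $- \frac{1382820}{17} \approx -81342.0$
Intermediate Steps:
$- 380 \left(h{\left(17,1 \right)} + 214\right) = - 380 \left(\frac{1}{17} + 214\right) = \left(-380\right) \frac{3639}{17} = - \frac{1382820}{17}$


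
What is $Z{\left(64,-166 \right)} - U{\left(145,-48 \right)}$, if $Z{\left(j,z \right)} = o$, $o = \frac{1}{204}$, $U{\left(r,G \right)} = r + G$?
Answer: $- \frac{19787}{204} \approx -96.995$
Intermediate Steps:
$U{\left(r,G \right)} = G + r$
$o = \frac{1}{204} \approx 0.004902$
$Z{\left(j,z \right)} = \frac{1}{204}$
$Z{\left(64,-166 \right)} - U{\left(145,-48 \right)} = \frac{1}{204} - \left(-48 + 145\right) = \frac{1}{204} - 97 = - \frac{19787}{204}$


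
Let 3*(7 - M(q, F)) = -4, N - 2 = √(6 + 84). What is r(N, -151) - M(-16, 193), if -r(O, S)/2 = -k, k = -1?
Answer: -31/3 ≈ -10.333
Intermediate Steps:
N = 2 + 3*√10 (N = 2 + √(6 + 84) = 2 + √90 = 2 + 3*√10 ≈ 11.487)
M(q, F) = 25/3 (M(q, F) = 7 - ⅓*(-4) = 7 + 4/3 = 25/3)
r(O, S) = -2 (r(O, S) = -(-2)*(-1) = -2*1 = -2)
r(N, -151) - M(-16, 193) = -2 - 1*25/3 = -2 - 25/3 = -31/3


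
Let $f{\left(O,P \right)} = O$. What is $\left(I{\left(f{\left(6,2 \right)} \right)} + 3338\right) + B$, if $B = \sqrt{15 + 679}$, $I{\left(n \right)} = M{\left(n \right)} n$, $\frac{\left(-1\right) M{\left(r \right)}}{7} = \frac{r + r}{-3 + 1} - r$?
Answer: $3842 + \sqrt{694} \approx 3868.3$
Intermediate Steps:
$M{\left(r \right)} = 14 r$ ($M{\left(r \right)} = - 7 \left(\frac{r + r}{-3 + 1} - r\right) = - 7 \left(\frac{2 r}{-2} - r\right) = - 7 \left(2 r \left(- \frac{1}{2}\right) - r\right) = - 7 \left(- r - r\right) = - 7 \left(- 2 r\right) = 14 r$)
$I{\left(n \right)} = 14 n^{2}$ ($I{\left(n \right)} = 14 n n = 14 n^{2}$)
$B = \sqrt{694} \approx 26.344$
$\left(I{\left(f{\left(6,2 \right)} \right)} + 3338\right) + B = \left(14 \cdot 6^{2} + 3338\right) + \sqrt{694} = \left(14 \cdot 36 + 3338\right) + \sqrt{694} = \left(504 + 3338\right) + \sqrt{694} = 3842 + \sqrt{694}$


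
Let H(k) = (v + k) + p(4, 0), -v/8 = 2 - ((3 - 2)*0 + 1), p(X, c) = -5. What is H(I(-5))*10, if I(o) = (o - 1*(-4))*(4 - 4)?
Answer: -130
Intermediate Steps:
v = -8 (v = -8*(2 - ((3 - 2)*0 + 1)) = -8*(2 - (1*0 + 1)) = -8*(2 - (0 + 1)) = -8*(2 - 1*1) = -8*(2 - 1) = -8*1 = -8)
I(o) = 0 (I(o) = (o + 4)*0 = (4 + o)*0 = 0)
H(k) = -13 + k (H(k) = (-8 + k) - 5 = -13 + k)
H(I(-5))*10 = (-13 + 0)*10 = -13*10 = -130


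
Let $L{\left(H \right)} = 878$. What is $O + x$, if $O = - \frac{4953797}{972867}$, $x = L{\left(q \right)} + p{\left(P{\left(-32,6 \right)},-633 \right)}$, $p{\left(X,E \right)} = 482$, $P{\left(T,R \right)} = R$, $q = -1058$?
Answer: $\frac{1318145323}{972867} \approx 1354.9$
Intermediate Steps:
$x = 1360$ ($x = 878 + 482 = 1360$)
$O = - \frac{4953797}{972867}$ ($O = \left(-4953797\right) \frac{1}{972867} = - \frac{4953797}{972867} \approx -5.092$)
$O + x = - \frac{4953797}{972867} + 1360 = \frac{1318145323}{972867}$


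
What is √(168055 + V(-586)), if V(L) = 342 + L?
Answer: √167811 ≈ 409.65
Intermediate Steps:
√(168055 + V(-586)) = √(168055 + (342 - 586)) = √(168055 - 244) = √167811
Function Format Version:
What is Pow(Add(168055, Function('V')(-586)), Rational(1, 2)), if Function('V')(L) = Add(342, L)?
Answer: Pow(167811, Rational(1, 2)) ≈ 409.65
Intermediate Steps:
Pow(Add(168055, Function('V')(-586)), Rational(1, 2)) = Pow(Add(168055, Add(342, -586)), Rational(1, 2)) = Pow(Add(168055, -244), Rational(1, 2)) = Pow(167811, Rational(1, 2))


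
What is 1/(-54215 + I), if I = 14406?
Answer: -1/39809 ≈ -2.5120e-5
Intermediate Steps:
1/(-54215 + I) = 1/(-54215 + 14406) = 1/(-39809) = -1/39809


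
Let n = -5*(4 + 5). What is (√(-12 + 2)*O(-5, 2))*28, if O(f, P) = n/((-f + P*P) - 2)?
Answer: -180*I*√10 ≈ -569.21*I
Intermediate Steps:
n = -45 (n = -5*9 = -45)
O(f, P) = -45/(-2 + P² - f) (O(f, P) = -45/((-f + P*P) - 2) = -45/((-f + P²) - 2) = -45/((P² - f) - 2) = -45/(-2 + P² - f))
(√(-12 + 2)*O(-5, 2))*28 = (√(-12 + 2)*(45/(2 - 5 - 1*2²)))*28 = (√(-10)*(45/(2 - 5 - 1*4)))*28 = ((I*√10)*(45/(2 - 5 - 4)))*28 = ((I*√10)*(45/(-7)))*28 = ((I*√10)*(45*(-⅐)))*28 = ((I*√10)*(-45/7))*28 = -45*I*√10/7*28 = -180*I*√10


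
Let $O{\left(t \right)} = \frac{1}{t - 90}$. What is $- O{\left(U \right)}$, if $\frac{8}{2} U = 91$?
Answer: $\frac{4}{269} \approx 0.01487$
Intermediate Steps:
$U = \frac{91}{4}$ ($U = \frac{1}{4} \cdot 91 = \frac{91}{4} \approx 22.75$)
$O{\left(t \right)} = \frac{1}{-90 + t}$
$- O{\left(U \right)} = - \frac{1}{-90 + \frac{91}{4}} = - \frac{1}{- \frac{269}{4}} = \left(-1\right) \left(- \frac{4}{269}\right) = \frac{4}{269}$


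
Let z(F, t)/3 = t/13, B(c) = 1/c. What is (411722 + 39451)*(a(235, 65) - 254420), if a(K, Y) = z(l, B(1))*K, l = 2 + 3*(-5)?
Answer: -1491918573615/13 ≈ -1.1476e+11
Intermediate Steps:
l = -13 (l = 2 - 15 = -13)
z(F, t) = 3*t/13 (z(F, t) = 3*(t/13) = 3*t/13)
a(K, Y) = 3*K/13 (a(K, Y) = ((3/13)/1)*K = ((3/13)*1)*K = 3*K/13)
(411722 + 39451)*(a(235, 65) - 254420) = (411722 + 39451)*((3/13)*235 - 254420) = 451173*(705/13 - 254420) = 451173*(-3306755/13) = -1491918573615/13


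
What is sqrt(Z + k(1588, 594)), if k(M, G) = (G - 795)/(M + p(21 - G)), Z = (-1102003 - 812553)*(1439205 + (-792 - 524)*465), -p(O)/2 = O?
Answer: I*sqrt(11838856182595730574)/2734 ≈ 1.2585e+6*I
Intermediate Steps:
p(O) = -2*O
Z = -1583845169340 (Z = -1914556*(1439205 - 1316*465) = -1914556*(1439205 - 611940) = -1914556*827265 = -1583845169340)
k(M, G) = (-795 + G)/(-42 + M + 2*G) (k(M, G) = (G - 795)/(M - 2*(21 - G)) = (-795 + G)/(M + (-42 + 2*G)) = (-795 + G)/(-42 + M + 2*G))
sqrt(Z + k(1588, 594)) = sqrt(-1583845169340 + (-795 + 594)/(-42 + 1588 + 2*594)) = sqrt(-1583845169340 - 201/(-42 + 1588 + 1188)) = sqrt(-1583845169340 - 201/2734) = sqrt(-4330232692975761/2734) = I*sqrt(11838856182595730574)/2734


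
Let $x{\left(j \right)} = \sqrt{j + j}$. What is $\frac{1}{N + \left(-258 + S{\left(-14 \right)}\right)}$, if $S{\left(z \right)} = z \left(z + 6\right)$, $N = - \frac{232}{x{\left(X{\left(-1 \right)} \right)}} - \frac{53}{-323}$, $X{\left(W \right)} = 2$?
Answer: $- \frac{323}{84573} \approx -0.0038192$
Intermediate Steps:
$x{\left(j \right)} = \sqrt{2} \sqrt{j}$ ($x{\left(j \right)} = \sqrt{2 j} = \sqrt{2} \sqrt{j}$)
$N = - \frac{37415}{323}$ ($N = - \frac{232}{\sqrt{2} \sqrt{2}} - \frac{53}{-323} = - \frac{232}{2} - - \frac{53}{323} = \left(-232\right) \frac{1}{2} + \frac{53}{323} = -116 + \frac{53}{323} = - \frac{37415}{323} \approx -115.84$)
$S{\left(z \right)} = z \left(6 + z\right)$
$\frac{1}{N + \left(-258 + S{\left(-14 \right)}\right)} = \frac{1}{- \frac{37415}{323} - \left(258 + 14 \left(6 - 14\right)\right)} = \frac{1}{- \frac{37415}{323} - 146} = \frac{1}{- \frac{84573}{323}} = - \frac{323}{84573}$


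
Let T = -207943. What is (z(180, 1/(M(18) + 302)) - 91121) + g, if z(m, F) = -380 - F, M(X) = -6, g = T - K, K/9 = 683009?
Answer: -1908171401/296 ≈ -6.4465e+6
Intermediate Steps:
K = 6147081 (K = 9*683009 = 6147081)
g = -6355024 (g = -207943 - 1*6147081 = -207943 - 6147081 = -6355024)
(z(180, 1/(M(18) + 302)) - 91121) + g = ((-380 - 1/(-6 + 302)) - 91121) - 6355024 = ((-380 - 1/296) - 91121) - 6355024 = (-112481/296 - 91121) - 6355024 = -27084297/296 - 6355024 = -1908171401/296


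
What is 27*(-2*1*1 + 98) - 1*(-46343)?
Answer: 48935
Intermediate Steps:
27*(-2*1*1 + 98) - 1*(-46343) = 27*(-2*1 + 98) + 46343 = 27*(-2 + 98) + 46343 = 27*96 + 46343 = 2592 + 46343 = 48935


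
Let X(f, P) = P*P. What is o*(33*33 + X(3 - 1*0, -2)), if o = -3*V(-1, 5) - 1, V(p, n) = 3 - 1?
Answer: -7651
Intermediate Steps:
V(p, n) = 2
X(f, P) = P**2
o = -7 (o = -3*2 - 1 = -6 - 1 = -7)
o*(33*33 + X(3 - 1*0, -2)) = -7*(33*33 + (-2)**2) = -7*(1089 + 4) = -7*1093 = -7651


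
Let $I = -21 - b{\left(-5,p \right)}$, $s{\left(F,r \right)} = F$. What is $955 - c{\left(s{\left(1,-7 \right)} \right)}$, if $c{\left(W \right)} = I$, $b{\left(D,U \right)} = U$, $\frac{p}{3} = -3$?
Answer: $967$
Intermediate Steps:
$p = -9$ ($p = 3 \left(-3\right) = -9$)
$I = -12$ ($I = -21 - -9 = -21 + 9 = -12$)
$c{\left(W \right)} = -12$
$955 - c{\left(s{\left(1,-7 \right)} \right)} = 955 - -12 = 955 + 12 = 967$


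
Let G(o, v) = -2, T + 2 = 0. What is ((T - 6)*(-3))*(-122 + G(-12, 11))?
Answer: -2976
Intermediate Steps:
T = -2 (T = -2 + 0 = -2)
((T - 6)*(-3))*(-122 + G(-12, 11)) = ((-2 - 6)*(-3))*(-122 - 2) = -8*(-3)*(-124) = 24*(-124) = -2976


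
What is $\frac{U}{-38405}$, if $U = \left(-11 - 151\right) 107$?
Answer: $\frac{17334}{38405} \approx 0.45135$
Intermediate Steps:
$U = -17334$ ($U = \left(-162\right) 107 = -17334$)
$\frac{U}{-38405} = - \frac{17334}{-38405} = \left(-17334\right) \left(- \frac{1}{38405}\right) = \frac{17334}{38405}$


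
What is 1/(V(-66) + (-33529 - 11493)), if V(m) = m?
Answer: -1/45088 ≈ -2.2179e-5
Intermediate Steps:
1/(V(-66) + (-33529 - 11493)) = 1/(-66 + (-33529 - 11493)) = 1/(-66 - 45022) = 1/(-45088) = -1/45088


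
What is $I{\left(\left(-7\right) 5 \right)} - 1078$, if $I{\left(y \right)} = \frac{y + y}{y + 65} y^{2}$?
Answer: $- \frac{11809}{3} \approx -3936.3$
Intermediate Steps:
$I{\left(y \right)} = \frac{2 y^{3}}{65 + y}$ ($I{\left(y \right)} = \frac{2 y}{65 + y} y^{2} = \frac{2 y^{3}}{65 + y}$)
$I{\left(\left(-7\right) 5 \right)} - 1078 = \frac{2 \left(\left(-7\right) 5\right)^{3}}{65 - 35} - 1078 = \frac{2 \left(-35\right)^{3}}{65 - 35} - 1078 = 2 \left(-42875\right) \frac{1}{30} - 1078 = - \frac{8575}{3} - 1078 = - \frac{11809}{3}$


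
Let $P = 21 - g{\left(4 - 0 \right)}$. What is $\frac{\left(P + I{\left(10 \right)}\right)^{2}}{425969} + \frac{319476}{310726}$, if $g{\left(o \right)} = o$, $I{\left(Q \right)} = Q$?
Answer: $\frac{4009217397}{3892930691} \approx 1.0299$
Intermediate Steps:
$P = 17$ ($P = 21 - \left(4 - 0\right) = 21 - \left(4 + 0\right) = 21 - 4 = 17$)
$\frac{\left(P + I{\left(10 \right)}\right)^{2}}{425969} + \frac{319476}{310726} = \frac{\left(17 + 10\right)^{2}}{425969} + \frac{319476}{310726} = 27^{2} \cdot \frac{1}{425969} + 319476 \cdot \frac{1}{310726} = 729 \cdot \frac{1}{425969} + \frac{159738}{155363} = \frac{729}{425969} + \frac{159738}{155363} = \frac{4009217397}{3892930691}$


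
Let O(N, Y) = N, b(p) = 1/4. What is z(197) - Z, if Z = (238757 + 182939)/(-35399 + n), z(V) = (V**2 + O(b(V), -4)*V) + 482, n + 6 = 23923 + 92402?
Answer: 1591495667/40460 ≈ 39335.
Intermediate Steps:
b(p) = 1/4
n = 116319 (n = -6 + (23923 + 92402) = -6 + 116325 = 116319)
z(V) = 482 + V**2 + V/4 (z(V) = (V**2 + V/4) + 482 = 482 + V**2 + V/4)
Z = 52712/10115 (Z = (238757 + 182939)/(-35399 + 116319) = 421696/80920 = 421696*(1/80920) = 52712/10115 ≈ 5.2113)
z(197) - Z = (482 + 197**2 + (1/4)*197) - 1*52712/10115 = (482 + 38809 + 197/4) - 52712/10115 = 157361/4 - 52712/10115 = 1591495667/40460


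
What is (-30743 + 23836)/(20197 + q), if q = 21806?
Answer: -6907/42003 ≈ -0.16444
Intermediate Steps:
(-30743 + 23836)/(20197 + q) = (-30743 + 23836)/(20197 + 21806) = -6907/42003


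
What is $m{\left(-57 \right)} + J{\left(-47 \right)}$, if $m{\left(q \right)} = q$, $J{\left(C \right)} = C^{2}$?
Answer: $2152$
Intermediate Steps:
$m{\left(-57 \right)} + J{\left(-47 \right)} = -57 + \left(-47\right)^{2} = -57 + 2209 = 2152$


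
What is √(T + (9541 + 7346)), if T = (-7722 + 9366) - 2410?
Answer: 7*√329 ≈ 126.97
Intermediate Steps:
T = -766 (T = 1644 - 2410 = -766)
√(T + (9541 + 7346)) = √(-766 + (9541 + 7346)) = √(-766 + 16887) = √16121 = 7*√329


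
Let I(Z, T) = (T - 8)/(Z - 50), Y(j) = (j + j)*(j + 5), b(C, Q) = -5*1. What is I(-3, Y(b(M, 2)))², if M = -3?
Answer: 64/2809 ≈ 0.022784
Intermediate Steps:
b(C, Q) = -5
Y(j) = 2*j*(5 + j) (Y(j) = (2*j)*(5 + j) = 2*j*(5 + j))
I(Z, T) = (-8 + T)/(-50 + Z)
I(-3, Y(b(M, 2)))² = ((-8 + 2*(-5)*(5 - 5))/(-50 - 3))² = ((-8 + 2*(-5)*0)/(-53))² = (-(-8 + 0)/53)² = (-1/53*(-8))² = (8/53)² = 64/2809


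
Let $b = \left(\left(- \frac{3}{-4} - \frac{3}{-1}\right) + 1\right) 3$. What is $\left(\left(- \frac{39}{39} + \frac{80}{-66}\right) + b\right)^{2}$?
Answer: $\frac{2524921}{17424} \approx 144.91$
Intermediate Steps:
$b = \frac{57}{4}$ ($b = \left(\left(\left(-3\right) \left(- \frac{1}{4}\right) - -3\right) + 1\right) 3 = \left(\left(\frac{3}{4} + 3\right) + 1\right) 3 = \left(\frac{15}{4} + 1\right) 3 = \frac{19}{4} \cdot 3 = \frac{57}{4} \approx 14.25$)
$\left(\left(- \frac{39}{39} + \frac{80}{-66}\right) + b\right)^{2} = \left(\left(- \frac{39}{39} + \frac{80}{-66}\right) + \frac{57}{4}\right)^{2} = \left(\left(\left(-39\right) \frac{1}{39} + 80 \left(- \frac{1}{66}\right)\right) + \frac{57}{4}\right)^{2} = \left(\left(-1 - \frac{40}{33}\right) + \frac{57}{4}\right)^{2} = \left(- \frac{73}{33} + \frac{57}{4}\right)^{2} = \left(\frac{1589}{132}\right)^{2} = \frac{2524921}{17424}$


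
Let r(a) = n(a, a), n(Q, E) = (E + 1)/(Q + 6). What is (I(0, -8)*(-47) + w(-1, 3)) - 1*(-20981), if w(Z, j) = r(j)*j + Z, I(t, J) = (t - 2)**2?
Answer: 62380/3 ≈ 20793.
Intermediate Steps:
n(Q, E) = (1 + E)/(6 + Q)
r(a) = (1 + a)/(6 + a)
I(t, J) = (-2 + t)**2
w(Z, j) = Z + j*(1 + j)/(6 + j) (w(Z, j) = ((1 + j)/(6 + j))*j + Z = j*(1 + j)/(6 + j) + Z = Z + j*(1 + j)/(6 + j))
(I(0, -8)*(-47) + w(-1, 3)) - 1*(-20981) = ((-2 + 0)**2*(-47) + (-(6 + 3) + 3*(1 + 3))/(6 + 3)) - 1*(-20981) = ((-2)**2*(-47) + (-1*9 + 3*4)/9) + 20981 = (4*(-47) + (-9 + 12)/9) + 20981 = (-188 + (1/9)*3) + 20981 = (-188 + 1/3) + 20981 = -563/3 + 20981 = 62380/3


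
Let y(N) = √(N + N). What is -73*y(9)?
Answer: -219*√2 ≈ -309.71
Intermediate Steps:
y(N) = √2*√N (y(N) = √(2*N) = √2*√N)
-73*y(9) = -73*√2*√9 = -73*√2*3 = -219*√2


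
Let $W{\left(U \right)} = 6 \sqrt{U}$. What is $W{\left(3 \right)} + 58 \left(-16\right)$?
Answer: $-928 + 6 \sqrt{3} \approx -917.61$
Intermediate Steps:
$W{\left(3 \right)} + 58 \left(-16\right) = 6 \sqrt{3} + 58 \left(-16\right) = 6 \sqrt{3} - 928 = -928 + 6 \sqrt{3}$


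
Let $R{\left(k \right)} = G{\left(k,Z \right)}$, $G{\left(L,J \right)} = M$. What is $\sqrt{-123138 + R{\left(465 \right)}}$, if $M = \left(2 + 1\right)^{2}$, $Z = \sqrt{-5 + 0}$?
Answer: $3 i \sqrt{13681} \approx 350.9 i$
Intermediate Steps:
$Z = i \sqrt{5}$ ($Z = \sqrt{-5} = i \sqrt{5} \approx 2.2361 i$)
$M = 9$ ($M = 3^{2} = 9$)
$G{\left(L,J \right)} = 9$
$R{\left(k \right)} = 9$
$\sqrt{-123138 + R{\left(465 \right)}} = \sqrt{-123138 + 9} = \sqrt{-123129} = 3 i \sqrt{13681}$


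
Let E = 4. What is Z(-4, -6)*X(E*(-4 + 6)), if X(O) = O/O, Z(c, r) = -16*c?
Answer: 64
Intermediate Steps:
X(O) = 1
Z(-4, -6)*X(E*(-4 + 6)) = -16*(-4)*1 = 64*1 = 64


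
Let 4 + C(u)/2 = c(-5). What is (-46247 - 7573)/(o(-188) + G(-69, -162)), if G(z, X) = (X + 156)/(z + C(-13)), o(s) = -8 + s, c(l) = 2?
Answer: 1964430/7151 ≈ 274.71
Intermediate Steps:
C(u) = -4 (C(u) = -8 + 2*2 = -8 + 4 = -4)
G(z, X) = (156 + X)/(-4 + z) (G(z, X) = (X + 156)/(z - 4) = (156 + X)/(-4 + z))
(-46247 - 7573)/(o(-188) + G(-69, -162)) = (-46247 - 7573)/((-8 - 188) + (156 - 162)/(-4 - 69)) = -53820/(-196 - 6/(-73)) = -53820/(-196 - 1/73*(-6)) = -53820/(-196 + 6/73) = -53820/(-14302/73) = -53820*(-73/14302) = 1964430/7151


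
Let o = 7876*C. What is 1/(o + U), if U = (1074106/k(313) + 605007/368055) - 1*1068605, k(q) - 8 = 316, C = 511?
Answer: 6624990/19605649487251 ≈ 3.3791e-7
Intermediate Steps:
k(q) = 324 (k(q) = 8 + 316 = 324)
U = -7057523766389/6624990 (U = (1074106/324 + 605007/368055) - 1*1068605 = (1074106*(1/324) + 605007*(1/368055)) - 1068605 = (537053/162 + 67223/40895) - 1068605 = 21973672561/6624990 - 1068605 = -7057523766389/6624990 ≈ -1.0653e+6)
o = 4024636 (o = 7876*511 = 4024636)
1/(o + U) = 1/(4024636 - 7057523766389/6624990) = 1/(19605649487251/6624990) = 6624990/19605649487251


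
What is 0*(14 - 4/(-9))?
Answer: 0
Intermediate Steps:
0*(14 - 4/(-9)) = 0*(14 - 4*(-⅑)) = 0*(14 + 4/9) = 0*(130/9) = 0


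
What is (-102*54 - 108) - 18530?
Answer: -24146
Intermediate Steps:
(-102*54 - 108) - 18530 = (-5508 - 108) - 18530 = -5616 - 18530 = -24146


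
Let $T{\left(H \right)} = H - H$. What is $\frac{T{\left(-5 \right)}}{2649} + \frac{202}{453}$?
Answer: $\frac{202}{453} \approx 0.44592$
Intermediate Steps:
$T{\left(H \right)} = 0$
$\frac{T{\left(-5 \right)}}{2649} + \frac{202}{453} = \frac{0}{2649} + \frac{202}{453} = 0 \cdot \frac{1}{2649} + 202 \cdot \frac{1}{453} = 0 + \frac{202}{453} = \frac{202}{453}$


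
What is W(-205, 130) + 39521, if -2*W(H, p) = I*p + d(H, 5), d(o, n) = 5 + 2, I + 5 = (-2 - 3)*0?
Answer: 79685/2 ≈ 39843.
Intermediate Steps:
I = -5 (I = -5 + (-2 - 3)*0 = -5 - 5*0 = -5 + 0 = -5)
d(o, n) = 7
W(H, p) = -7/2 + 5*p/2 (W(H, p) = -(-5*p + 7)/2 = -(7 - 5*p)/2 = -7/2 + 5*p/2)
W(-205, 130) + 39521 = (-7/2 + (5/2)*130) + 39521 = (-7/2 + 325) + 39521 = 643/2 + 39521 = 79685/2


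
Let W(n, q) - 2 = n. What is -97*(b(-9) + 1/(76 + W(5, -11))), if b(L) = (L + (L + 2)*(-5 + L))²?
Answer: -63772068/83 ≈ -7.6834e+5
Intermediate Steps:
W(n, q) = 2 + n
b(L) = (L + (-5 + L)*(2 + L))² (b(L) = (L + (2 + L)*(-5 + L))² = (L + (-5 + L)*(2 + L))²)
-97*(b(-9) + 1/(76 + W(5, -11))) = -97*((10 - 1*(-9)² + 2*(-9))² + 1/(76 + (2 + 5))) = -97*((10 - 1*81 - 18)² + 1/(76 + 7)) = -97*((10 - 81 - 18)² + 1/83) = -97*((-89)² + 1/83) = -97*(7921 + 1/83) = -97*657444/83 = -63772068/83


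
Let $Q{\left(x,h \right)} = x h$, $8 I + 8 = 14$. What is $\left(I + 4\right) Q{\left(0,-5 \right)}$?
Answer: $0$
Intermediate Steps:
$I = \frac{3}{4}$ ($I = -1 + \frac{1}{8} \cdot 14 = -1 + \frac{7}{4} = \frac{3}{4} \approx 0.75$)
$Q{\left(x,h \right)} = h x$
$\left(I + 4\right) Q{\left(0,-5 \right)} = \left(\frac{3}{4} + 4\right) \left(\left(-5\right) 0\right) = \frac{19}{4} \cdot 0 = 0$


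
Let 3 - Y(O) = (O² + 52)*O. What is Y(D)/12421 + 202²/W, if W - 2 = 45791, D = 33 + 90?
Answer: -85000610696/568794853 ≈ -149.44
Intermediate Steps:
D = 123
W = 45793 (W = 2 + 45791 = 45793)
Y(O) = 3 - O*(52 + O²) (Y(O) = 3 - (O² + 52)*O = 3 - (52 + O²)*O = 3 - O*(52 + O²))
Y(D)/12421 + 202²/W = (3 - 1*123³ - 52*123)/12421 + 202²/45793 = (3 - 1*1860867 - 6396)*(1/12421) + 40804*(1/45793) = (3 - 1860867 - 6396)*(1/12421) + 40804/45793 = -1867260*1/12421 + 40804/45793 = -1867260/12421 + 40804/45793 = -85000610696/568794853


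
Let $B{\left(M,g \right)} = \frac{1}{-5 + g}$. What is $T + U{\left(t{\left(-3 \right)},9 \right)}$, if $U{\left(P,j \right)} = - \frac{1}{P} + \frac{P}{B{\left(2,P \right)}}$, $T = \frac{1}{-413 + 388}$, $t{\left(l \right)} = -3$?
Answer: $\frac{1822}{75} \approx 24.293$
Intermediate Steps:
$T = - \frac{1}{25}$ ($T = \frac{1}{-25} = - \frac{1}{25} \approx -0.04$)
$U{\left(P,j \right)} = - \frac{1}{P} + P \left(-5 + P\right)$ ($U{\left(P,j \right)} = - \frac{1}{P} + \frac{P}{\frac{1}{-5 + P}} = - \frac{1}{P} + P \left(-5 + P\right)$)
$T + U{\left(t{\left(-3 \right)},9 \right)} = - \frac{1}{25} + \frac{-1 + \left(-3\right)^{2} \left(-5 - 3\right)}{-3} = - \frac{1}{25} - \frac{-1 + 9 \left(-8\right)}{3} = - \frac{1}{25} - \frac{-1 - 72}{3} = - \frac{1}{25} - - \frac{73}{3} = - \frac{1}{25} + \frac{73}{3} = \frac{1822}{75}$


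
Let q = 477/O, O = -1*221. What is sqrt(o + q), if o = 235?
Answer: sqrt(11372218)/221 ≈ 15.259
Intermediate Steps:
O = -221
q = -477/221 (q = 477/(-221) = 477*(-1/221) = -477/221 ≈ -2.1584)
sqrt(o + q) = sqrt(235 - 477/221) = sqrt(51458/221) = sqrt(11372218)/221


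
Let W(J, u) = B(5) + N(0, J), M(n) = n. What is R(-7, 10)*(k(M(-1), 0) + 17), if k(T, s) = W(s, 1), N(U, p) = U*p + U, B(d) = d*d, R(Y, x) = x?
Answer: 420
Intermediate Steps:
B(d) = d**2
N(U, p) = U + U*p
W(J, u) = 25 (W(J, u) = 5**2 + 0*(1 + J) = 25 + 0 = 25)
k(T, s) = 25
R(-7, 10)*(k(M(-1), 0) + 17) = 10*(25 + 17) = 10*42 = 420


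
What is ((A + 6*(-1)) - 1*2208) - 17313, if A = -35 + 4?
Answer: -19558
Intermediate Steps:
A = -31
((A + 6*(-1)) - 1*2208) - 17313 = ((-31 + 6*(-1)) - 1*2208) - 17313 = ((-31 - 6) - 2208) - 17313 = (-37 - 2208) - 17313 = -2245 - 17313 = -19558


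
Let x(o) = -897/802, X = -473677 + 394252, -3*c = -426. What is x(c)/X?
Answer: 299/21232950 ≈ 1.4082e-5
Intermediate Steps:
c = 142 (c = -1/3*(-426) = 142)
X = -79425
x(o) = -897/802 (x(o) = -897*1/802 = -897/802)
x(c)/X = -897/802/(-79425) = -897/802*(-1/79425) = 299/21232950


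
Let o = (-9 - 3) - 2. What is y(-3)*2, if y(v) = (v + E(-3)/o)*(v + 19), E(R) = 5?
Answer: -752/7 ≈ -107.43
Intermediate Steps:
o = -14 (o = -12 - 2 = -14)
y(v) = (19 + v)*(-5/14 + v) (y(v) = (v + 5/(-14))*(v + 19) = (v + 5*(-1/14))*(19 + v) = (v - 5/14)*(19 + v) = (-5/14 + v)*(19 + v) = (19 + v)*(-5/14 + v))
y(-3)*2 = (-95/14 + (-3)² + (261/14)*(-3))*2 = (-95/14 + 9 - 783/14)*2 = -376/7*2 = -752/7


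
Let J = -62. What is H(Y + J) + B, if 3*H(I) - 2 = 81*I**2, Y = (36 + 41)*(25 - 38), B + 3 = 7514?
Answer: 91550024/3 ≈ 3.0517e+7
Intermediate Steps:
B = 7511 (B = -3 + 7514 = 7511)
Y = -1001 (Y = 77*(-13) = -1001)
H(I) = 2/3 + 27*I**2 (H(I) = 2/3 + (81*I**2)/3 = 2/3 + 27*I**2)
H(Y + J) + B = (2/3 + 27*(-1001 - 62)**2) + 7511 = (2/3 + 27*(-1063)**2) + 7511 = (2/3 + 27*1129969) + 7511 = (2/3 + 30509163) + 7511 = 91527491/3 + 7511 = 91550024/3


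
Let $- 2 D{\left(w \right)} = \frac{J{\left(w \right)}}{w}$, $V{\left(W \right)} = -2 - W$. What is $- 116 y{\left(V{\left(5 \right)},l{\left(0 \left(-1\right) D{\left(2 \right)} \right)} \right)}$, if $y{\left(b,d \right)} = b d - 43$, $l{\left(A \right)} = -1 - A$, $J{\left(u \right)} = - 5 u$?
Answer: $4176$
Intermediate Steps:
$D{\left(w \right)} = \frac{5}{2}$ ($D{\left(w \right)} = - \frac{- 5 w \frac{1}{w}}{2} = \left(- \frac{1}{2}\right) \left(-5\right) = \frac{5}{2}$)
$y{\left(b,d \right)} = -43 + b d$
$- 116 y{\left(V{\left(5 \right)},l{\left(0 \left(-1\right) D{\left(2 \right)} \right)} \right)} = - 116 \left(-43 + \left(-2 - 5\right) \left(-1 - 0 \left(-1\right) \frac{5}{2}\right)\right) = - 116 \left(-43 + \left(-2 - 5\right) \left(-1 - 0 \cdot \frac{5}{2}\right)\right) = - 116 \left(-43 - 7 \left(-1 - 0\right)\right) = - 116 \left(-43 - 7 \left(-1 + 0\right)\right) = - 116 \left(-43 - -7\right) = - 116 \left(-43 + 7\right) = \left(-116\right) \left(-36\right) = 4176$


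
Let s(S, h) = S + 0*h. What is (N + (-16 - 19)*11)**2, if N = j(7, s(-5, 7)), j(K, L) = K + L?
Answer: 146689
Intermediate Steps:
s(S, h) = S (s(S, h) = S + 0 = S)
N = 2 (N = 7 - 5 = 2)
(N + (-16 - 19)*11)**2 = (2 + (-16 - 19)*11)**2 = (2 - 35*11)**2 = (2 - 385)**2 = (-383)**2 = 146689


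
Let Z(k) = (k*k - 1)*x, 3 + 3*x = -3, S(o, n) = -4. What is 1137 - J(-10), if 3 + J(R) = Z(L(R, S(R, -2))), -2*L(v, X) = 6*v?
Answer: 2938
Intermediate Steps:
x = -2 (x = -1 + (1/3)*(-3) = -1 - 1 = -2)
L(v, X) = -3*v
Z(k) = 2 - 2*k**2 (Z(k) = (k*k - 1)*(-2) = (k**2 - 1)*(-2) = (-1 + k**2)*(-2) = 2 - 2*k**2)
J(R) = -1 - 18*R**2 (J(R) = -3 + (2 - 2*9*R**2) = -3 + (2 - 18*R**2) = -1 - 18*R**2)
1137 - J(-10) = 1137 - (-1 - 18*(-10)**2) = 1137 - (-1 - 18*100) = 1137 - (-1 - 1800) = 1137 - 1*(-1801) = 1137 + 1801 = 2938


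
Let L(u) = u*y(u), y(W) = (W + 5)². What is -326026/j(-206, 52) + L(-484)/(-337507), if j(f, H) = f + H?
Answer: 63568835779/25988039 ≈ 2446.1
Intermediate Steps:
y(W) = (5 + W)²
L(u) = u*(5 + u)²
j(f, H) = H + f
-326026/j(-206, 52) + L(-484)/(-337507) = -326026/(52 - 206) - 484*(5 - 484)²/(-337507) = -326026/(-154) - 484*(-479)²*(-1/337507) = -326026*(-1/154) - 484*229441*(-1/337507) = 163013/77 - 111049444*(-1/337507) = 163013/77 + 111049444/337507 = 63568835779/25988039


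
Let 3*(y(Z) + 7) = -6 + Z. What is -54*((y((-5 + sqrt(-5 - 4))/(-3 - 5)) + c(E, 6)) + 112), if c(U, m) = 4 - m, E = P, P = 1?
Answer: -21861/4 + 27*I/4 ≈ -5465.3 + 6.75*I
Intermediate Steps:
E = 1
y(Z) = -9 + Z/3 (y(Z) = -7 + (-6 + Z)/3 = -7 + (-2 + Z/3) = -9 + Z/3)
-54*((y((-5 + sqrt(-5 - 4))/(-3 - 5)) + c(E, 6)) + 112) = -54*(((-9 + ((-5 + sqrt(-5 - 4))/(-3 - 5))/3) + (4 - 1*6)) + 112) = -54*(((-9 + ((-5 + sqrt(-9))/(-8))/3) + (4 - 6)) + 112) = -54*(((-9 + ((-5 + 3*I)*(-1/8))/3) - 2) + 112) = -54*(((-9 + (5/8 - 3*I/8)/3) - 2) + 112) = -54*(((-9 + (5/24 - I/8)) - 2) + 112) = -54*(((-211/24 - I/8) - 2) + 112) = -54*((-259/24 - I/8) + 112) = -54*(2429/24 - I/8) = -21861/4 + 27*I/4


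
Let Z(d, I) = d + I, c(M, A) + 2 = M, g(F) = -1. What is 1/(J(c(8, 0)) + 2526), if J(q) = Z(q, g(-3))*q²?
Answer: 1/2706 ≈ 0.00036955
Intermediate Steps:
c(M, A) = -2 + M
Z(d, I) = I + d
J(q) = q²*(-1 + q) (J(q) = (-1 + q)*q² = q²*(-1 + q))
1/(J(c(8, 0)) + 2526) = 1/((-2 + 8)²*(-1 + (-2 + 8)) + 2526) = 1/(6²*(-1 + 6) + 2526) = 1/(36*5 + 2526) = 1/(180 + 2526) = 1/2706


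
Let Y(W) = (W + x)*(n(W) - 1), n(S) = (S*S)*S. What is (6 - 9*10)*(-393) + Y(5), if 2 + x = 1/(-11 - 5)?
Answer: 133505/4 ≈ 33376.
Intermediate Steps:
n(S) = S³ (n(S) = S²*S = S³)
x = -33/16 (x = -2 + 1/(-11 - 5) = -2 + 1/(-16) = -2 - 1/16 = -33/16 ≈ -2.0625)
Y(W) = (-1 + W³)*(-33/16 + W) (Y(W) = (W - 33/16)*(W³ - 1) = (-33/16 + W)*(-1 + W³) = (-1 + W³)*(-33/16 + W))
(6 - 9*10)*(-393) + Y(5) = (6 - 9*10)*(-393) + (33/16 + 5⁴ - 1*5 - 33/16*5³) = (6 - 90)*(-393) + (33/16 + 625 - 5 - 33/16*125) = -84*(-393) + (33/16 + 625 - 5 - 4125/16) = 33012 + 1457/4 = 133505/4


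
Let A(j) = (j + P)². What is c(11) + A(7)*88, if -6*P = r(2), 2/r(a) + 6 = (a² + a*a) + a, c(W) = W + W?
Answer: 76175/18 ≈ 4231.9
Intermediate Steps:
c(W) = 2*W
r(a) = 2/(-6 + a + 2*a²) (r(a) = 2/(-6 + ((a² + a*a) + a)) = 2/(-6 + ((a² + a²) + a)) = 2/(-6 + (2*a² + a)) = 2/(-6 + (a + 2*a²)) = 2/(-6 + a + 2*a²))
P = -1/12 (P = -1/(3*(-6 + 2 + 2*2²)) = -1/(3*(-6 + 2 + 2*4)) = -1/(3*(-6 + 2 + 8)) = -1/(3*4) = -⅙*½ = -1/12 ≈ -0.083333)
A(j) = (-1/12 + j)² (A(j) = (j - 1/12)² = (-1/12 + j)²)
c(11) + A(7)*88 = 2*11 + ((-1 + 12*7)²/144)*88 = 22 + ((-1 + 84)²/144)*88 = 22 + ((1/144)*83²)*88 = 22 + ((1/144)*6889)*88 = 22 + (6889/144)*88 = 22 + 75779/18 = 76175/18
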